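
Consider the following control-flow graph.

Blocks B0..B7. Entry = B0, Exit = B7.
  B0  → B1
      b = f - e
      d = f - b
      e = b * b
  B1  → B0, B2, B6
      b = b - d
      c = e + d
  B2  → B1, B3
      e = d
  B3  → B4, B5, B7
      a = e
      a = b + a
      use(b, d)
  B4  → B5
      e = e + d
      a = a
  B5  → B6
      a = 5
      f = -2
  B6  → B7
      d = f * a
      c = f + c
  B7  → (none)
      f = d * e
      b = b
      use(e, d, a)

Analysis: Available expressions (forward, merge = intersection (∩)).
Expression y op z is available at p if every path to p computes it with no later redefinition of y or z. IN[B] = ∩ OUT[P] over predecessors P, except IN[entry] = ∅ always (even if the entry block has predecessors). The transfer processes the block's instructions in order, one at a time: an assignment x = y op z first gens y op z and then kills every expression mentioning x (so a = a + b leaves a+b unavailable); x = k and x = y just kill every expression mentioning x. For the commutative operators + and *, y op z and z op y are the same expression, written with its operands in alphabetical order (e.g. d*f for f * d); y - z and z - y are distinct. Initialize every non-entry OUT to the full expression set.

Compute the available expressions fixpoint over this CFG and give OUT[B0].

Answer: {b*b, f-b}

Working:
Per-block solution:
  B0:  IN={}  OUT={b*b, f-b}
  B1:  IN={}  OUT={d+e}
  B2:  IN={d+e}  OUT={}
  B3:  IN={}  OUT={}
  B4:  IN={}  OUT={}
  B5:  IN={}  OUT={}
  B6:  IN={}  OUT={a*f}
  B7:  IN={}  OUT={d*e}

Merge at B0 (entry node, so the boundary value {} is joined with the incoming edge(s)): IN[B0] = {} ∩ OUT[B1] = {}
Applying B0's transfer function to that IN value gives OUT[B0] (row B0 above).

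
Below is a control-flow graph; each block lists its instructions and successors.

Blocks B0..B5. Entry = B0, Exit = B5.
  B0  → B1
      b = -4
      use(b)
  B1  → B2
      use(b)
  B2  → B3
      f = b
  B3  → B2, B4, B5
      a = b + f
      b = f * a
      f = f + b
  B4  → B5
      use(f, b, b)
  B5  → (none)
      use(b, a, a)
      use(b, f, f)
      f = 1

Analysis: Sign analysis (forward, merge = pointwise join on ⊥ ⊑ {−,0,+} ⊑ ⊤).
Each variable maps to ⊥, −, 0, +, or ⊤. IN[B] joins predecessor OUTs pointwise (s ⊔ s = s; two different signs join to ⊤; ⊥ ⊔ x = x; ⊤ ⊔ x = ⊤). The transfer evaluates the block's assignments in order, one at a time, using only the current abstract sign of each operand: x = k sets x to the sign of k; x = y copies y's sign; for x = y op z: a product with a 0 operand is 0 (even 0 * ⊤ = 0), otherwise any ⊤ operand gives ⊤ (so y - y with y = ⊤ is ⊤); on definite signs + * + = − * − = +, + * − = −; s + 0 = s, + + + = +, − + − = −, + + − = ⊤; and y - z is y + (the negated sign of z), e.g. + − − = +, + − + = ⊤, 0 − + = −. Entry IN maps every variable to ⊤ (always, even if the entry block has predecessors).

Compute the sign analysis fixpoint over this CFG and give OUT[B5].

Per-block solution:
  B0:   IN=(all ⊤)   OUT={b:-; rest ⊤}
  B1:   IN={b:-; rest ⊤}   OUT={b:-; rest ⊤}
  B2:   IN=(all ⊤)   OUT=(all ⊤)
  B3:   IN=(all ⊤)   OUT=(all ⊤)
  B4:   IN=(all ⊤)   OUT=(all ⊤)
  B5:   IN=(all ⊤)   OUT={f:+; rest ⊤}

Merge at B5: IN[B5] = OUT[B3] ⊔ OUT[B4] = {a: ⊤, b: ⊤, c: ⊤, d: ⊤, e: ⊤, f: ⊤}
Applying B5's transfer function to that IN value gives OUT[B5] (row B5 above).

Answer: {a: ⊤, b: ⊤, c: ⊤, d: ⊤, e: ⊤, f: +}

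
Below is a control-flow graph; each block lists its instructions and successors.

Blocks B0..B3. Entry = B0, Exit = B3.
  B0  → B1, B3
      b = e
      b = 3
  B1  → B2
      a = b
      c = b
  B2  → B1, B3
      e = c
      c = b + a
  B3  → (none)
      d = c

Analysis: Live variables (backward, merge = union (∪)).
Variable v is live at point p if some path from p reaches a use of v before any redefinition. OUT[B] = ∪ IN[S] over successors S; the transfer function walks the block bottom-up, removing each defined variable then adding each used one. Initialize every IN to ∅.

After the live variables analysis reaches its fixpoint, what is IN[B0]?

Answer: {c, e}

Working:
Fixpoint table:
  B0:   IN={c, e}   OUT={b, c}
  B1:   IN={b}   OUT={a, b, c}
  B2:   IN={a, b, c}   OUT={b, c}
  B3:   IN={c}   OUT={}

Merge at B0: OUT[B0] = IN[B1] ⊔ IN[B3] = {b, c}
Applying B0's transfer function to that OUT value gives IN[B0] (row B0 above).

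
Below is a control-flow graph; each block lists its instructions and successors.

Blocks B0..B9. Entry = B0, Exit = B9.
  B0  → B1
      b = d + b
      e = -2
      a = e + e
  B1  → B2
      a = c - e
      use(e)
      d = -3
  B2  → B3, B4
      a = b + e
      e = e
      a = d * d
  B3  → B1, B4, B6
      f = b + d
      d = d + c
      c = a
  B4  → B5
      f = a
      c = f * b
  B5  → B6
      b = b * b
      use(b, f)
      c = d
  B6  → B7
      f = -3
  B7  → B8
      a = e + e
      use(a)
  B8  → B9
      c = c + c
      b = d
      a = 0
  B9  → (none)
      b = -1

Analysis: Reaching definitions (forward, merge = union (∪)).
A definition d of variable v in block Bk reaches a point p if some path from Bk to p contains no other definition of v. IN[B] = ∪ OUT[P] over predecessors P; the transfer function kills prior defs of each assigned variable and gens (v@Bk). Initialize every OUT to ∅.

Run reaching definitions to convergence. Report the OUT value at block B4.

Per-block solution:
  B0: | IN={} | OUT={a@B0, b@B0, e@B0}
  B1: | IN={a@B0, a@B2, b@B0, c@B3, d@B3, e@B0, e@B2, f@B3} | OUT={a@B1, b@B0, c@B3, d@B1, e@B0, e@B2, f@B3}
  B2: | IN={a@B1, b@B0, c@B3, d@B1, e@B0, e@B2, f@B3} | OUT={a@B2, b@B0, c@B3, d@B1, e@B2, f@B3}
  B3: | IN={a@B2, b@B0, c@B3, d@B1, e@B2, f@B3} | OUT={a@B2, b@B0, c@B3, d@B3, e@B2, f@B3}
  B4: | IN={a@B2, b@B0, c@B3, d@B1, d@B3, e@B2, f@B3} | OUT={a@B2, b@B0, c@B4, d@B1, d@B3, e@B2, f@B4}
  B5: | IN={a@B2, b@B0, c@B4, d@B1, d@B3, e@B2, f@B4} | OUT={a@B2, b@B5, c@B5, d@B1, d@B3, e@B2, f@B4}
  B6: | IN={a@B2, b@B0, b@B5, c@B3, c@B5, d@B1, d@B3, e@B2, f@B3, f@B4} | OUT={a@B2, b@B0, b@B5, c@B3, c@B5, d@B1, d@B3, e@B2, f@B6}
  B7: | IN={a@B2, b@B0, b@B5, c@B3, c@B5, d@B1, d@B3, e@B2, f@B6} | OUT={a@B7, b@B0, b@B5, c@B3, c@B5, d@B1, d@B3, e@B2, f@B6}
  B8: | IN={a@B7, b@B0, b@B5, c@B3, c@B5, d@B1, d@B3, e@B2, f@B6} | OUT={a@B8, b@B8, c@B8, d@B1, d@B3, e@B2, f@B6}
  B9: | IN={a@B8, b@B8, c@B8, d@B1, d@B3, e@B2, f@B6} | OUT={a@B8, b@B9, c@B8, d@B1, d@B3, e@B2, f@B6}

Merge at B4: IN[B4] = OUT[B2] ⊔ OUT[B3] = {a@B2, b@B0, c@B3, d@B1, d@B3, e@B2, f@B3}
Applying B4's transfer function to that IN value gives OUT[B4] (row B4 above).

Answer: {a@B2, b@B0, c@B4, d@B1, d@B3, e@B2, f@B4}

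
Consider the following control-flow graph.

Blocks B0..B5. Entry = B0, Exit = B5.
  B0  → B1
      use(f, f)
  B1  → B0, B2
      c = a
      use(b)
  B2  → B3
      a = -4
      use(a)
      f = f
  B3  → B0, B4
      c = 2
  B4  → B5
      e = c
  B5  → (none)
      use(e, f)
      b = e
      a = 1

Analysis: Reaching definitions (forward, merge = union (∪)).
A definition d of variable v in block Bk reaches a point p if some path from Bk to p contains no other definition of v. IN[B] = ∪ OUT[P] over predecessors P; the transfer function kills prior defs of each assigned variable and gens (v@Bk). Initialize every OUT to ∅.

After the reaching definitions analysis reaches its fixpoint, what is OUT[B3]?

Per-block solution:
  B0:   IN={a@B2, c@B1, c@B3, f@B2}   OUT={a@B2, c@B1, c@B3, f@B2}
  B1:   IN={a@B2, c@B1, c@B3, f@B2}   OUT={a@B2, c@B1, f@B2}
  B2:   IN={a@B2, c@B1, f@B2}   OUT={a@B2, c@B1, f@B2}
  B3:   IN={a@B2, c@B1, f@B2}   OUT={a@B2, c@B3, f@B2}
  B4:   IN={a@B2, c@B3, f@B2}   OUT={a@B2, c@B3, e@B4, f@B2}
  B5:   IN={a@B2, c@B3, e@B4, f@B2}   OUT={a@B5, b@B5, c@B3, e@B4, f@B2}

Merge at B3: IN[B3] = OUT[B2] = {a@B2, c@B1, f@B2}
Applying B3's transfer function to that IN value gives OUT[B3] (row B3 above).

Answer: {a@B2, c@B3, f@B2}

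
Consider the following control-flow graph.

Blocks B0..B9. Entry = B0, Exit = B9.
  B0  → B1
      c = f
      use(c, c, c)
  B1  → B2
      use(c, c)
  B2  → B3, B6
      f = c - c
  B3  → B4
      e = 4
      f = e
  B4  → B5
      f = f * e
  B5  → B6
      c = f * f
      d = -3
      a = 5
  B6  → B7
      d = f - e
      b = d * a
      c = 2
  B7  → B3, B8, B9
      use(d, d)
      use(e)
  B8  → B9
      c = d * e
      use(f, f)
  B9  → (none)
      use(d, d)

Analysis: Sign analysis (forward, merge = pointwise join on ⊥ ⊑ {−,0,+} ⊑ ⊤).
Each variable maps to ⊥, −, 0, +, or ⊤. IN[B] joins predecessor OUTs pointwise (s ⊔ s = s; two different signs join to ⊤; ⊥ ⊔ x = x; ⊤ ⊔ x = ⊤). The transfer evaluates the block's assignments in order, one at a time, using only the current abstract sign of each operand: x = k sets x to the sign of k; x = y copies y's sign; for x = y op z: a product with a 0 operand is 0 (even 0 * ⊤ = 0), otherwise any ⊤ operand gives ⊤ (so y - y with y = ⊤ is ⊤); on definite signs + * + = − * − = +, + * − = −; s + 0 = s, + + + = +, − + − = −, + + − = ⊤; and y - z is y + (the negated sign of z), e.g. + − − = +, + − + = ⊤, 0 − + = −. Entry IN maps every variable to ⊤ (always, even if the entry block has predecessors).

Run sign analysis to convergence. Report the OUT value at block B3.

Answer: {a: ⊤, b: ⊤, c: ⊤, d: ⊤, e: +, f: +}

Derivation:
Converged values:
  B0:   IN=(all ⊤)   OUT=(all ⊤)
  B1:   IN=(all ⊤)   OUT=(all ⊤)
  B2:   IN=(all ⊤)   OUT=(all ⊤)
  B3:   IN=(all ⊤)   OUT={e:+, f:+; rest ⊤}
  B4:   IN={e:+, f:+; rest ⊤}   OUT={e:+, f:+; rest ⊤}
  B5:   IN={e:+, f:+; rest ⊤}   OUT={a:+, c:+, d:-, e:+, f:+; rest ⊤}
  B6:   IN=(all ⊤)   OUT={c:+; rest ⊤}
  B7:   IN={c:+; rest ⊤}   OUT={c:+; rest ⊤}
  B8:   IN={c:+; rest ⊤}   OUT=(all ⊤)
  B9:   IN=(all ⊤)   OUT=(all ⊤)

Merge at B3: IN[B3] = OUT[B2] ⊔ OUT[B7] = {a: ⊤, b: ⊤, c: ⊤, d: ⊤, e: ⊤, f: ⊤}
Applying B3's transfer function to that IN value gives OUT[B3] (row B3 above).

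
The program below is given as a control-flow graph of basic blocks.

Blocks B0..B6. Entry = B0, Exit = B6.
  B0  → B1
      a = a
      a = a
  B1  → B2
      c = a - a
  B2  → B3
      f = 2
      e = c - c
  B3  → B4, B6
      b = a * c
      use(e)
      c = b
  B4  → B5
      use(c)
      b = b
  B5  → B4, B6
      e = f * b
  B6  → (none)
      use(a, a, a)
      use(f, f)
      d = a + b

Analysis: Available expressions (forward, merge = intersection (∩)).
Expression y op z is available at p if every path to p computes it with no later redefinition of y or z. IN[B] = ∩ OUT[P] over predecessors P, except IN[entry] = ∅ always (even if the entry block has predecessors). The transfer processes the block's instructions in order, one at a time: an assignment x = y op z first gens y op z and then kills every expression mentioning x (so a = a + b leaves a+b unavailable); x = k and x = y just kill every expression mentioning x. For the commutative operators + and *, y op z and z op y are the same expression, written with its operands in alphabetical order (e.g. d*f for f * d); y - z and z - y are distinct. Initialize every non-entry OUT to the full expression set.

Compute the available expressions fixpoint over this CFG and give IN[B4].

Converged values:
  B0:   IN={}   OUT={}
  B1:   IN={}   OUT={a-a}
  B2:   IN={a-a}   OUT={a-a, c-c}
  B3:   IN={a-a, c-c}   OUT={a-a}
  B4:   IN={a-a}   OUT={a-a}
  B5:   IN={a-a}   OUT={a-a, b*f}
  B6:   IN={a-a}   OUT={a+b, a-a}

Merge at B4: IN[B4] = OUT[B3] ∩ OUT[B5] = {a-a}

Answer: {a-a}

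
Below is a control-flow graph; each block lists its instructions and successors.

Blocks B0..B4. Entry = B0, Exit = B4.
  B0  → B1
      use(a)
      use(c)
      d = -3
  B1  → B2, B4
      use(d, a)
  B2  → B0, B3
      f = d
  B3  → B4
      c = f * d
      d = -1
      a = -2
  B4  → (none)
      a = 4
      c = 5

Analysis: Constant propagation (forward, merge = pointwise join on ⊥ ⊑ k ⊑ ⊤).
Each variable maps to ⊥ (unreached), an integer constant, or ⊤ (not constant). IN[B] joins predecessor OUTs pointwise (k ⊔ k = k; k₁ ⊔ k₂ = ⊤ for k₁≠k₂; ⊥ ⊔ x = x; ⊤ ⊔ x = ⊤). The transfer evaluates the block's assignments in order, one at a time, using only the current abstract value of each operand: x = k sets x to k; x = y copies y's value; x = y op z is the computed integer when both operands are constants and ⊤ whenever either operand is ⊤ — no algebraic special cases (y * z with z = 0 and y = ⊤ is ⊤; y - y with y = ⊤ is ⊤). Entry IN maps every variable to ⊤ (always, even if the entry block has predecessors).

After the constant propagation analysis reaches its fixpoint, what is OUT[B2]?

Per-block solution:
  B0: | IN=(all ⊤) | OUT={d:-3; rest ⊤}
  B1: | IN={d:-3; rest ⊤} | OUT={d:-3; rest ⊤}
  B2: | IN={d:-3; rest ⊤} | OUT={d:-3, f:-3; rest ⊤}
  B3: | IN={d:-3, f:-3; rest ⊤} | OUT={a:-2, c:9, d:-1, f:-3; rest ⊤}
  B4: | IN=(all ⊤) | OUT={a:4, c:5; rest ⊤}

Merge at B2: IN[B2] = OUT[B1] = {a: ⊤, b: ⊤, c: ⊤, d: -3, e: ⊤, f: ⊤}
Applying B2's transfer function to that IN value gives OUT[B2] (row B2 above).

Answer: {a: ⊤, b: ⊤, c: ⊤, d: -3, e: ⊤, f: -3}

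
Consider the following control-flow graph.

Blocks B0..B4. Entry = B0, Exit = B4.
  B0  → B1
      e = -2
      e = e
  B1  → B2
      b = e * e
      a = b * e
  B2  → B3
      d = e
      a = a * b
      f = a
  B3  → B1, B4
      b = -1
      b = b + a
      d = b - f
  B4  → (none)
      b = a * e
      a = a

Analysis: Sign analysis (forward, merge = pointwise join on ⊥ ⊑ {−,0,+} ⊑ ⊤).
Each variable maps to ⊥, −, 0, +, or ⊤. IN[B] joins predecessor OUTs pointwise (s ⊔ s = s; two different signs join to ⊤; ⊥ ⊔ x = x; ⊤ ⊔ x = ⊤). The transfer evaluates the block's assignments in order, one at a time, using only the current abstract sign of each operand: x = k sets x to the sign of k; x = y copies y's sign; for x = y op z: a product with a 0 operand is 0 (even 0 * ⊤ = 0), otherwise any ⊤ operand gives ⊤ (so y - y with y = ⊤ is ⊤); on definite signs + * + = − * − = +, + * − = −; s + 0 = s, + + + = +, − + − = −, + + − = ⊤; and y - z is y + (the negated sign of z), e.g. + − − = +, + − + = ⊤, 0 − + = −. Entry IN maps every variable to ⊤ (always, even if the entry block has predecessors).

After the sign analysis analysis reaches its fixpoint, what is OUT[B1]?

Converged values:
  B0:  IN=(all ⊤)  OUT={e:-; rest ⊤}
  B1:  IN={e:-; rest ⊤}  OUT={a:-, b:+, e:-; rest ⊤}
  B2:  IN={a:-, b:+, e:-; rest ⊤}  OUT={a:-, b:+, d:-, e:-, f:-; rest ⊤}
  B3:  IN={a:-, b:+, d:-, e:-, f:-; rest ⊤}  OUT={a:-, b:-, e:-, f:-; rest ⊤}
  B4:  IN={a:-, b:-, e:-, f:-; rest ⊤}  OUT={a:-, b:+, e:-, f:-; rest ⊤}

Merge at B1: IN[B1] = OUT[B0] ⊔ OUT[B3] = {a: ⊤, b: ⊤, c: ⊤, d: ⊤, e: -, f: ⊤}
Applying B1's transfer function to that IN value gives OUT[B1] (row B1 above).

Answer: {a: -, b: +, c: ⊤, d: ⊤, e: -, f: ⊤}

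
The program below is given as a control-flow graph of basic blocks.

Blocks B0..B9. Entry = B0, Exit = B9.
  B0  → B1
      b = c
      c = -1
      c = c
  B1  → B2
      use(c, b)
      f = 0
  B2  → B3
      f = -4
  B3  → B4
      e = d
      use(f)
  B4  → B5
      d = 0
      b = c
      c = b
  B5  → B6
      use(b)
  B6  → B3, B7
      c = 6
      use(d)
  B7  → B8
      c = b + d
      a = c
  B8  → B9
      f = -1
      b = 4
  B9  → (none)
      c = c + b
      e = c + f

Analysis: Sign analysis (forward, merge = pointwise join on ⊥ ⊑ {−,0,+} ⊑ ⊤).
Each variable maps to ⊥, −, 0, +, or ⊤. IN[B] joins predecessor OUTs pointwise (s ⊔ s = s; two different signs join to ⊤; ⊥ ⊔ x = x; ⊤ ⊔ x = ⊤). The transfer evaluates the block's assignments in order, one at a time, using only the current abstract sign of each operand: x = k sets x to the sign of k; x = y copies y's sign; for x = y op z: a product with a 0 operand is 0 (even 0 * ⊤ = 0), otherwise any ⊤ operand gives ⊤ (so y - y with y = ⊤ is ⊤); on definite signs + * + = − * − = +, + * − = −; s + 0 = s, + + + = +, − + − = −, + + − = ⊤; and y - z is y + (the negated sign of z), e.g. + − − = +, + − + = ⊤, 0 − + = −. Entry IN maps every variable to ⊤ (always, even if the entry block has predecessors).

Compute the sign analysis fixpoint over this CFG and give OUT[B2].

Converged values:
  B0:   IN=(all ⊤)   OUT={c:-; rest ⊤}
  B1:   IN={c:-; rest ⊤}   OUT={c:-, f:0; rest ⊤}
  B2:   IN={c:-, f:0; rest ⊤}   OUT={c:-, f:-; rest ⊤}
  B3:   IN={f:-; rest ⊤}   OUT={f:-; rest ⊤}
  B4:   IN={f:-; rest ⊤}   OUT={d:0, f:-; rest ⊤}
  B5:   IN={d:0, f:-; rest ⊤}   OUT={d:0, f:-; rest ⊤}
  B6:   IN={d:0, f:-; rest ⊤}   OUT={c:+, d:0, f:-; rest ⊤}
  B7:   IN={c:+, d:0, f:-; rest ⊤}   OUT={d:0, f:-; rest ⊤}
  B8:   IN={d:0, f:-; rest ⊤}   OUT={b:+, d:0, f:-; rest ⊤}
  B9:   IN={b:+, d:0, f:-; rest ⊤}   OUT={b:+, d:0, f:-; rest ⊤}

Merge at B2: IN[B2] = OUT[B1] = {a: ⊤, b: ⊤, c: -, d: ⊤, e: ⊤, f: 0}
Applying B2's transfer function to that IN value gives OUT[B2] (row B2 above).

Answer: {a: ⊤, b: ⊤, c: -, d: ⊤, e: ⊤, f: -}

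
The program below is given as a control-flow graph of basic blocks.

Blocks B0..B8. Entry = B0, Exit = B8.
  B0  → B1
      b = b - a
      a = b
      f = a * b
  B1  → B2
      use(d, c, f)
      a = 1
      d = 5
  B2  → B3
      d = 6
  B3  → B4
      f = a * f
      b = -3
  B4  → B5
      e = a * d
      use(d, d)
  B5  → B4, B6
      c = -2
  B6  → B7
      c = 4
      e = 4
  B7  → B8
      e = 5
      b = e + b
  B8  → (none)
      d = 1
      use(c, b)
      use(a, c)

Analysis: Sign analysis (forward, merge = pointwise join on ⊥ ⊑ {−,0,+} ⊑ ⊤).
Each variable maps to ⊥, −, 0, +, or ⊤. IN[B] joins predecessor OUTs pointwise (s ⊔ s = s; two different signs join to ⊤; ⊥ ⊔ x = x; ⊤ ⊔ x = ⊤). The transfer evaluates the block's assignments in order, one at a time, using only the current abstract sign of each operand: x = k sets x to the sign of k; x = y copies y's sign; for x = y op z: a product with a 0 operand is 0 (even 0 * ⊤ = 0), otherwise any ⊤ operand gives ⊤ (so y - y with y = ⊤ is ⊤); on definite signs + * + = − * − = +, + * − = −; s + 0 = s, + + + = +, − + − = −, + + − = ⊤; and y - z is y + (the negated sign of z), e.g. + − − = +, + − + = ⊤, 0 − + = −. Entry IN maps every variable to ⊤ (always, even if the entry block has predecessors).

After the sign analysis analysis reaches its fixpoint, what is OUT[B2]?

Answer: {a: +, b: ⊤, c: ⊤, d: +, e: ⊤, f: ⊤}

Derivation:
Per-block solution:
  B0:   IN=(all ⊤)   OUT=(all ⊤)
  B1:   IN=(all ⊤)   OUT={a:+, d:+; rest ⊤}
  B2:   IN={a:+, d:+; rest ⊤}   OUT={a:+, d:+; rest ⊤}
  B3:   IN={a:+, d:+; rest ⊤}   OUT={a:+, b:-, d:+; rest ⊤}
  B4:   IN={a:+, b:-, d:+; rest ⊤}   OUT={a:+, b:-, d:+, e:+; rest ⊤}
  B5:   IN={a:+, b:-, d:+, e:+; rest ⊤}   OUT={a:+, b:-, c:-, d:+, e:+; rest ⊤}
  B6:   IN={a:+, b:-, c:-, d:+, e:+; rest ⊤}   OUT={a:+, b:-, c:+, d:+, e:+; rest ⊤}
  B7:   IN={a:+, b:-, c:+, d:+, e:+; rest ⊤}   OUT={a:+, c:+, d:+, e:+; rest ⊤}
  B8:   IN={a:+, c:+, d:+, e:+; rest ⊤}   OUT={a:+, c:+, d:+, e:+; rest ⊤}

Merge at B2: IN[B2] = OUT[B1] = {a: +, b: ⊤, c: ⊤, d: +, e: ⊤, f: ⊤}
Applying B2's transfer function to that IN value gives OUT[B2] (row B2 above).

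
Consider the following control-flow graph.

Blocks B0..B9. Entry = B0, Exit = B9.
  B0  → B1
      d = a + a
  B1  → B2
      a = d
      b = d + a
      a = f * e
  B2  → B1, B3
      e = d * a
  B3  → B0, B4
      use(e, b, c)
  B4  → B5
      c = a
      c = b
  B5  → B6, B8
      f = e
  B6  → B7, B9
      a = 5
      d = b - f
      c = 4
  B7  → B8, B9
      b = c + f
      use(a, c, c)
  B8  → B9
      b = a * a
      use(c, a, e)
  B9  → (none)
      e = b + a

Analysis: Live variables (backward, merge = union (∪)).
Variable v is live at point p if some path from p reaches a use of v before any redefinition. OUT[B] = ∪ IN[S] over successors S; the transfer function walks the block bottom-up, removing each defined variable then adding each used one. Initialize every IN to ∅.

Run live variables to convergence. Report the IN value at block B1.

Answer: {c, d, e, f}

Trace:
Per-block solution:
  B0:   IN={a, c, e, f}   OUT={c, d, e, f}
  B1:   IN={c, d, e, f}   OUT={a, b, c, d, f}
  B2:   IN={a, b, c, d, f}   OUT={a, b, c, d, e, f}
  B3:   IN={a, b, c, e, f}   OUT={a, b, c, e, f}
  B4:   IN={a, b, e}   OUT={a, b, c, e}
  B5:   IN={a, b, c, e}   OUT={a, b, c, e, f}
  B6:   IN={b, e, f}   OUT={a, b, c, e, f}
  B7:   IN={a, c, e, f}   OUT={a, b, c, e}
  B8:   IN={a, c, e}   OUT={a, b}
  B9:   IN={a, b}   OUT={}

Merge at B1: OUT[B1] = IN[B2] = {a, b, c, d, f}
Applying B1's transfer function to that OUT value gives IN[B1] (row B1 above).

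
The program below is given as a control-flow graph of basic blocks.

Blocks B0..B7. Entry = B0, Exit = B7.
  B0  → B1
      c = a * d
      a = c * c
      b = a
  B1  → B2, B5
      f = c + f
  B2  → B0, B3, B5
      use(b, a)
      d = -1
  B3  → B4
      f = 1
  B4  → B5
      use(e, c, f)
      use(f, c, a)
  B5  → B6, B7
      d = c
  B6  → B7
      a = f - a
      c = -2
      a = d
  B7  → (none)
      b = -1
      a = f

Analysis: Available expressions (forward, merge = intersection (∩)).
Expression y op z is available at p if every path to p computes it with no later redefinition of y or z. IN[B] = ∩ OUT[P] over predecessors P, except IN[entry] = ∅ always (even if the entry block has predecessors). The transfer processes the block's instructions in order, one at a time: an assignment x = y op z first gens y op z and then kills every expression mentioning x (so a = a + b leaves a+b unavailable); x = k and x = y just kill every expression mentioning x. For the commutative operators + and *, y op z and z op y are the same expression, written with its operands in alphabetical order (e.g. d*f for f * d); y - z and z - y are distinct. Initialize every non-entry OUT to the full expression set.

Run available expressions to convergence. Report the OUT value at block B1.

Converged values:
  B0: | IN={} | OUT={c*c}
  B1: | IN={c*c} | OUT={c*c}
  B2: | IN={c*c} | OUT={c*c}
  B3: | IN={c*c} | OUT={c*c}
  B4: | IN={c*c} | OUT={c*c}
  B5: | IN={c*c} | OUT={c*c}
  B6: | IN={c*c} | OUT={}
  B7: | IN={} | OUT={}

Merge at B1: IN[B1] = OUT[B0] = {c*c}
Applying B1's transfer function to that IN value gives OUT[B1] (row B1 above).

Answer: {c*c}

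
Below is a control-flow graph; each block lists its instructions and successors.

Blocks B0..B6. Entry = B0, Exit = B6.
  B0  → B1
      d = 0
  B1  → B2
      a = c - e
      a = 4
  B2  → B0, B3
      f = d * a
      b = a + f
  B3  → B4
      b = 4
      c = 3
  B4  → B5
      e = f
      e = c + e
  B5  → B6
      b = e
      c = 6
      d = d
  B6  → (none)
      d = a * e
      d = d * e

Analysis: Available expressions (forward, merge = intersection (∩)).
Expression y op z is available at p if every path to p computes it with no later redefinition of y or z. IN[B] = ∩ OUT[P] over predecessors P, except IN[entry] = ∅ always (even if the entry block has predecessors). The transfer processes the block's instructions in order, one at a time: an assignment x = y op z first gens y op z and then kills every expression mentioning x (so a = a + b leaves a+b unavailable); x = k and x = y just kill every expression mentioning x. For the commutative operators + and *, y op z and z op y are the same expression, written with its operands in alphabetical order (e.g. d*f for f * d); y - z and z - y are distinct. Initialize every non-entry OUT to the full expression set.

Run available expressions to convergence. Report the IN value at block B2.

Answer: {c-e}

Derivation:
Per-block solution:
  B0:  IN={}  OUT={}
  B1:  IN={}  OUT={c-e}
  B2:  IN={c-e}  OUT={a*d, a+f, c-e}
  B3:  IN={a*d, a+f, c-e}  OUT={a*d, a+f}
  B4:  IN={a*d, a+f}  OUT={a*d, a+f}
  B5:  IN={a*d, a+f}  OUT={a+f}
  B6:  IN={a+f}  OUT={a*e, a+f}

Merge at B2: IN[B2] = OUT[B1] = {c-e}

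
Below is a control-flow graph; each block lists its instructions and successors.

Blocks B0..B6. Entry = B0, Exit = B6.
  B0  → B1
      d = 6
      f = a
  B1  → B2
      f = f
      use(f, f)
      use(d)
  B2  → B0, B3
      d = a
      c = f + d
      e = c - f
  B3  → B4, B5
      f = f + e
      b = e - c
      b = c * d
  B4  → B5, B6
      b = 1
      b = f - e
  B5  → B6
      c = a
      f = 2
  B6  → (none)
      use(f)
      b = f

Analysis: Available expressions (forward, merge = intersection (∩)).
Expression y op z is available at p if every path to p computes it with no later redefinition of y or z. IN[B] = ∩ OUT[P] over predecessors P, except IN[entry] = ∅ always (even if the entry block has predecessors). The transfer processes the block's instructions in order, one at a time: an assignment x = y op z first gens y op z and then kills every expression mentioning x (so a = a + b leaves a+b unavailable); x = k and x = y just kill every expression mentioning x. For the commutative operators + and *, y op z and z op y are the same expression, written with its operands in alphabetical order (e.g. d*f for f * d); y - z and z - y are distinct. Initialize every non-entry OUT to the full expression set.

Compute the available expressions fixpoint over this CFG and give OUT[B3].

Answer: {c*d, e-c}

Derivation:
Fixpoint table:
  B0:  IN={}  OUT={}
  B1:  IN={}  OUT={}
  B2:  IN={}  OUT={c-f, d+f}
  B3:  IN={c-f, d+f}  OUT={c*d, e-c}
  B4:  IN={c*d, e-c}  OUT={c*d, e-c, f-e}
  B5:  IN={c*d, e-c}  OUT={}
  B6:  IN={}  OUT={}

Merge at B3: IN[B3] = OUT[B2] = {c-f, d+f}
Applying B3's transfer function to that IN value gives OUT[B3] (row B3 above).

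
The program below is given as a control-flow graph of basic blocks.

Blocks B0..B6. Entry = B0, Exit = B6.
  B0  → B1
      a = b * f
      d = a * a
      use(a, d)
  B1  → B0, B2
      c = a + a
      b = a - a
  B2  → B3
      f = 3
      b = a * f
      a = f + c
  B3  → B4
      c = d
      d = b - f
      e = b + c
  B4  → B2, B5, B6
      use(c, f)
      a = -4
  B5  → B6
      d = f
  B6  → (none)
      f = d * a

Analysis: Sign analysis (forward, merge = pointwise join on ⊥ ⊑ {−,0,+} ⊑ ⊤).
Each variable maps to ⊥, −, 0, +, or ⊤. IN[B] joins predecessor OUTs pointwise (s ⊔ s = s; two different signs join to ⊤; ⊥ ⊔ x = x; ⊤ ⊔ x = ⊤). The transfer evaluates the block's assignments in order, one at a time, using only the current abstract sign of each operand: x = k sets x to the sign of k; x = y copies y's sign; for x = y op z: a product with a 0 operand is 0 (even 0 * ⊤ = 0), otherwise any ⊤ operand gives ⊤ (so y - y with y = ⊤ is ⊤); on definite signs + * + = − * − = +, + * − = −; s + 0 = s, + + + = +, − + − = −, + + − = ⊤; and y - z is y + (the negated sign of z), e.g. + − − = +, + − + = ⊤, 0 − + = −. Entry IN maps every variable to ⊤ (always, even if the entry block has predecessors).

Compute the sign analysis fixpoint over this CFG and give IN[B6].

Answer: {a: -, b: ⊤, c: ⊤, d: ⊤, e: ⊤, f: +}

Working:
Fixpoint table:
  B0:   IN=(all ⊤)   OUT=(all ⊤)
  B1:   IN=(all ⊤)   OUT=(all ⊤)
  B2:   IN=(all ⊤)   OUT={f:+; rest ⊤}
  B3:   IN={f:+; rest ⊤}   OUT={f:+; rest ⊤}
  B4:   IN={f:+; rest ⊤}   OUT={a:-, f:+; rest ⊤}
  B5:   IN={a:-, f:+; rest ⊤}   OUT={a:-, d:+, f:+; rest ⊤}
  B6:   IN={a:-, f:+; rest ⊤}   OUT={a:-; rest ⊤}

Merge at B6: IN[B6] = OUT[B4] ⊔ OUT[B5] = {a: -, b: ⊤, c: ⊤, d: ⊤, e: ⊤, f: +}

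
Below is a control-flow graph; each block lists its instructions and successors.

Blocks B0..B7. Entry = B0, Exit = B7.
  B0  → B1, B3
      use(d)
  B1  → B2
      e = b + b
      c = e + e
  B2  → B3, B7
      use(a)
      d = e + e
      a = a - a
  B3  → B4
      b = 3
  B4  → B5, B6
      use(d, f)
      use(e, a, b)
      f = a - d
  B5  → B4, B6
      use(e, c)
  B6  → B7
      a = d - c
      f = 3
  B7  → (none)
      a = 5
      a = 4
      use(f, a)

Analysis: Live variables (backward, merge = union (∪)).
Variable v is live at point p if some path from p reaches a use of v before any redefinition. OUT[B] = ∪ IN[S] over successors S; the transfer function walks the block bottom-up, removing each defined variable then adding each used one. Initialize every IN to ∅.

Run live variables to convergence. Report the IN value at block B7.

Per-block solution:
  B0:   IN={a, b, c, d, e, f}   OUT={a, b, c, d, e, f}
  B1:   IN={a, b, f}   OUT={a, c, e, f}
  B2:   IN={a, c, e, f}   OUT={a, c, d, e, f}
  B3:   IN={a, c, d, e, f}   OUT={a, b, c, d, e, f}
  B4:   IN={a, b, c, d, e, f}   OUT={a, b, c, d, e, f}
  B5:   IN={a, b, c, d, e, f}   OUT={a, b, c, d, e, f}
  B6:   IN={c, d}   OUT={f}
  B7:   IN={f}   OUT={}

B7 is the boundary node: OUT[B7] = {}
Applying B7's transfer function to that OUT value gives IN[B7] (row B7 above).

Answer: {f}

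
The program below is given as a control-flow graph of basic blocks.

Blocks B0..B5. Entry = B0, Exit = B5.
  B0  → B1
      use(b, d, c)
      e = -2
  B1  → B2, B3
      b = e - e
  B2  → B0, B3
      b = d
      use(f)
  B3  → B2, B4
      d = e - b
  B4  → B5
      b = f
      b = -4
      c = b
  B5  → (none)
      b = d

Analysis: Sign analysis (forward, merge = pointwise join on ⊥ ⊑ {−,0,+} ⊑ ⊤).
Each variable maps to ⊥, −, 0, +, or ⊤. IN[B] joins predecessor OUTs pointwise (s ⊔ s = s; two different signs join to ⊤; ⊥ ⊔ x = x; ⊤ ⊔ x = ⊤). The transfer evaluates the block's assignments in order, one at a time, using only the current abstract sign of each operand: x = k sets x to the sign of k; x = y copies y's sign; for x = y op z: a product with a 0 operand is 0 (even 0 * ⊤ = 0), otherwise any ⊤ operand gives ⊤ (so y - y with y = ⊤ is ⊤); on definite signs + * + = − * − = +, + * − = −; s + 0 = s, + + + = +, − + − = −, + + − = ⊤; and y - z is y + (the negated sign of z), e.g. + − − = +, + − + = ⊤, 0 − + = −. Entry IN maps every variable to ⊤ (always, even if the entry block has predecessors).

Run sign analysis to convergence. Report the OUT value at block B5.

Answer: {a: ⊤, b: ⊤, c: -, d: ⊤, e: -, f: ⊤}

Working:
Converged values:
  B0:  IN=(all ⊤)  OUT={e:-; rest ⊤}
  B1:  IN={e:-; rest ⊤}  OUT={e:-; rest ⊤}
  B2:  IN={e:-; rest ⊤}  OUT={e:-; rest ⊤}
  B3:  IN={e:-; rest ⊤}  OUT={e:-; rest ⊤}
  B4:  IN={e:-; rest ⊤}  OUT={b:-, c:-, e:-; rest ⊤}
  B5:  IN={b:-, c:-, e:-; rest ⊤}  OUT={c:-, e:-; rest ⊤}

Merge at B5: IN[B5] = OUT[B4] = {a: ⊤, b: -, c: -, d: ⊤, e: -, f: ⊤}
Applying B5's transfer function to that IN value gives OUT[B5] (row B5 above).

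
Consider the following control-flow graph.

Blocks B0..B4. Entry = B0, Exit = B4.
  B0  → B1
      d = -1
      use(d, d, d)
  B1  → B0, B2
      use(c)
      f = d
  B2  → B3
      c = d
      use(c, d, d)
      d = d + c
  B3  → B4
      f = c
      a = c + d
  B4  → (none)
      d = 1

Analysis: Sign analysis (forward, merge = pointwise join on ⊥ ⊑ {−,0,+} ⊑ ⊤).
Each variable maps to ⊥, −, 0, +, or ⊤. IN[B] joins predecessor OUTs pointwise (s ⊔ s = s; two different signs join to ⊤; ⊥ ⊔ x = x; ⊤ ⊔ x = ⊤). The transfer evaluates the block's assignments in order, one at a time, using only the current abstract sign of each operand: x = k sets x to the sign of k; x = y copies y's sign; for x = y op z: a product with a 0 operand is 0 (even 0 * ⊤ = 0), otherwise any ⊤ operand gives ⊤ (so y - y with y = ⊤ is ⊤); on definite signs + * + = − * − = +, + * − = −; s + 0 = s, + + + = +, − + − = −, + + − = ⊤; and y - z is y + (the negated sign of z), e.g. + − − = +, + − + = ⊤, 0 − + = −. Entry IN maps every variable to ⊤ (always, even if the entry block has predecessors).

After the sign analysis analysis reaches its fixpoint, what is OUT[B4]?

Answer: {a: -, b: ⊤, c: -, d: +, e: ⊤, f: -}

Working:
Per-block solution:
  B0: | IN=(all ⊤) | OUT={d:-; rest ⊤}
  B1: | IN={d:-; rest ⊤} | OUT={d:-, f:-; rest ⊤}
  B2: | IN={d:-, f:-; rest ⊤} | OUT={c:-, d:-, f:-; rest ⊤}
  B3: | IN={c:-, d:-, f:-; rest ⊤} | OUT={a:-, c:-, d:-, f:-; rest ⊤}
  B4: | IN={a:-, c:-, d:-, f:-; rest ⊤} | OUT={a:-, c:-, d:+, f:-; rest ⊤}

Merge at B4: IN[B4] = OUT[B3] = {a: -, b: ⊤, c: -, d: -, e: ⊤, f: -}
Applying B4's transfer function to that IN value gives OUT[B4] (row B4 above).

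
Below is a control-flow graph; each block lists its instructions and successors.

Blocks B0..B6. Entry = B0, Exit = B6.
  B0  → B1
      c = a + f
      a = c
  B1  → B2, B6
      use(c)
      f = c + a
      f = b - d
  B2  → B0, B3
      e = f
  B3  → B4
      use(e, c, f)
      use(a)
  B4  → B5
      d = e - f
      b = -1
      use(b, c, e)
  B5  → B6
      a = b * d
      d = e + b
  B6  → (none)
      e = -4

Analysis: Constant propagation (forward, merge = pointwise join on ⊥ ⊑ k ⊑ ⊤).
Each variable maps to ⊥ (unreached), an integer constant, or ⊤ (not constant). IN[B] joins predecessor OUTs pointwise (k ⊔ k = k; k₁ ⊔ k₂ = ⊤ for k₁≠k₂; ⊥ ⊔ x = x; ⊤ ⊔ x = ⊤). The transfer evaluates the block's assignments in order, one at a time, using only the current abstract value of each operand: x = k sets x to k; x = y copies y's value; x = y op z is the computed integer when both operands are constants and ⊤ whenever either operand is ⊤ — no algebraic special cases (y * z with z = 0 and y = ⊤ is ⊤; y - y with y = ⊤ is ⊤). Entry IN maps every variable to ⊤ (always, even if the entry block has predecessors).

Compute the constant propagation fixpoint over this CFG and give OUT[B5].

Fixpoint table:
  B0: | IN=(all ⊤) | OUT=(all ⊤)
  B1: | IN=(all ⊤) | OUT=(all ⊤)
  B2: | IN=(all ⊤) | OUT=(all ⊤)
  B3: | IN=(all ⊤) | OUT=(all ⊤)
  B4: | IN=(all ⊤) | OUT={b:-1; rest ⊤}
  B5: | IN={b:-1; rest ⊤} | OUT={b:-1; rest ⊤}
  B6: | IN=(all ⊤) | OUT={e:-4; rest ⊤}

Merge at B5: IN[B5] = OUT[B4] = {a: ⊤, b: -1, c: ⊤, d: ⊤, e: ⊤, f: ⊤}
Applying B5's transfer function to that IN value gives OUT[B5] (row B5 above).

Answer: {a: ⊤, b: -1, c: ⊤, d: ⊤, e: ⊤, f: ⊤}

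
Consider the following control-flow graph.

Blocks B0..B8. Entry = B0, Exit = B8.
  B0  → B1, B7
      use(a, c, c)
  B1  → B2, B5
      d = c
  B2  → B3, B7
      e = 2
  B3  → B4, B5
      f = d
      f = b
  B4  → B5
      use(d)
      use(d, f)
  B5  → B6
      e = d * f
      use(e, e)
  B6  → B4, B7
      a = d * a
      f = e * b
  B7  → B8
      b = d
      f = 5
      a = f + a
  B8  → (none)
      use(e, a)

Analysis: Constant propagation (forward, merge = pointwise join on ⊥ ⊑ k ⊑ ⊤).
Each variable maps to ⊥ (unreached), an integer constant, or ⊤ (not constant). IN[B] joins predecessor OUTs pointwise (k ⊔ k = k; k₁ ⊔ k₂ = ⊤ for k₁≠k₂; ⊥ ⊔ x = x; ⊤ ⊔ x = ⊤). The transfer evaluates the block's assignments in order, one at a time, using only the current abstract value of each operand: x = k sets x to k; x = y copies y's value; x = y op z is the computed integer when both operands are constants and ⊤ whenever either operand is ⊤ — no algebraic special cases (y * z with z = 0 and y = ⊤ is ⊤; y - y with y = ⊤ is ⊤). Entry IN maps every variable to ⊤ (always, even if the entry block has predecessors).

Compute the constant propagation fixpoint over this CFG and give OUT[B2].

Per-block solution:
  B0:  IN=(all ⊤)  OUT=(all ⊤)
  B1:  IN=(all ⊤)  OUT=(all ⊤)
  B2:  IN=(all ⊤)  OUT={e:2; rest ⊤}
  B3:  IN={e:2; rest ⊤}  OUT={e:2; rest ⊤}
  B4:  IN=(all ⊤)  OUT=(all ⊤)
  B5:  IN=(all ⊤)  OUT=(all ⊤)
  B6:  IN=(all ⊤)  OUT=(all ⊤)
  B7:  IN=(all ⊤)  OUT={f:5; rest ⊤}
  B8:  IN={f:5; rest ⊤}  OUT={f:5; rest ⊤}

Merge at B2: IN[B2] = OUT[B1] = {a: ⊤, b: ⊤, c: ⊤, d: ⊤, e: ⊤, f: ⊤}
Applying B2's transfer function to that IN value gives OUT[B2] (row B2 above).

Answer: {a: ⊤, b: ⊤, c: ⊤, d: ⊤, e: 2, f: ⊤}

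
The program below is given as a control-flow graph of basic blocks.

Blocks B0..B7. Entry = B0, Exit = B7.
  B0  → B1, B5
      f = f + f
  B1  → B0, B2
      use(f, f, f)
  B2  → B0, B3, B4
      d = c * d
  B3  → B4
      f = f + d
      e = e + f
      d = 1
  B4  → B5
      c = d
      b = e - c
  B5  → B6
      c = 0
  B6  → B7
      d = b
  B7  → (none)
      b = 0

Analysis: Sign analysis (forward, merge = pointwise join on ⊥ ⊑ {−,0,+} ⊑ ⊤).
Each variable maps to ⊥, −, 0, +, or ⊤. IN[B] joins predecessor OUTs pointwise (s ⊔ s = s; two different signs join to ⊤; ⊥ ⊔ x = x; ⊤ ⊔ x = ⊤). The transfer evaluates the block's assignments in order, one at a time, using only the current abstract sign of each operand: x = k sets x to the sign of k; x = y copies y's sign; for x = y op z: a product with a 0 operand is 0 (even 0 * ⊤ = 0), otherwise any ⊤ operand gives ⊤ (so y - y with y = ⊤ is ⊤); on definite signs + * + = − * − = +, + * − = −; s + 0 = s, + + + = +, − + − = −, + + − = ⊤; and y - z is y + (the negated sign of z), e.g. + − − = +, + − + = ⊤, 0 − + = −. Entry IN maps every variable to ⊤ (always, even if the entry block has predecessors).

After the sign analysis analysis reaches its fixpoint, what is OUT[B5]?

Fixpoint table:
  B0:  IN=(all ⊤)  OUT=(all ⊤)
  B1:  IN=(all ⊤)  OUT=(all ⊤)
  B2:  IN=(all ⊤)  OUT=(all ⊤)
  B3:  IN=(all ⊤)  OUT={d:+; rest ⊤}
  B4:  IN=(all ⊤)  OUT=(all ⊤)
  B5:  IN=(all ⊤)  OUT={c:0; rest ⊤}
  B6:  IN={c:0; rest ⊤}  OUT={c:0; rest ⊤}
  B7:  IN={c:0; rest ⊤}  OUT={b:0, c:0; rest ⊤}

Merge at B5: IN[B5] = OUT[B0] ⊔ OUT[B4] = {a: ⊤, b: ⊤, c: ⊤, d: ⊤, e: ⊤, f: ⊤}
Applying B5's transfer function to that IN value gives OUT[B5] (row B5 above).

Answer: {a: ⊤, b: ⊤, c: 0, d: ⊤, e: ⊤, f: ⊤}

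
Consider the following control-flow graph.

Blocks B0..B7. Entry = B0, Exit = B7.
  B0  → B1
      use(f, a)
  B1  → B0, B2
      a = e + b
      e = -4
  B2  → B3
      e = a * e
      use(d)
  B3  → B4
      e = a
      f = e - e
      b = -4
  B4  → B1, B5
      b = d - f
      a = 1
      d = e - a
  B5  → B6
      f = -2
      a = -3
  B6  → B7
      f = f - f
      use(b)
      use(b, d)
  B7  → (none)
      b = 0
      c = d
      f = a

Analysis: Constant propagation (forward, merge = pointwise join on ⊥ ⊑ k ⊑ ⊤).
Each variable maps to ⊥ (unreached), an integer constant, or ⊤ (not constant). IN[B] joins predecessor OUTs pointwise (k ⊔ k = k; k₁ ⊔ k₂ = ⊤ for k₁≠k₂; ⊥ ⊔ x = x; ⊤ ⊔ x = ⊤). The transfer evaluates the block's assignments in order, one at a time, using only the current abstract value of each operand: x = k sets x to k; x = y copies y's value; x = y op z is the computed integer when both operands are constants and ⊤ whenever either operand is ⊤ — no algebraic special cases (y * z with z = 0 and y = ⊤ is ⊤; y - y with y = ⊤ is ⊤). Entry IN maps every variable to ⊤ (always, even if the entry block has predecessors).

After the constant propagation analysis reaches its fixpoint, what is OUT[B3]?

Answer: {a: ⊤, b: -4, c: ⊤, d: ⊤, e: ⊤, f: ⊤}

Derivation:
Converged values:
  B0:  IN=(all ⊤)  OUT=(all ⊤)
  B1:  IN=(all ⊤)  OUT={e:-4; rest ⊤}
  B2:  IN={e:-4; rest ⊤}  OUT=(all ⊤)
  B3:  IN=(all ⊤)  OUT={b:-4; rest ⊤}
  B4:  IN={b:-4; rest ⊤}  OUT={a:1; rest ⊤}
  B5:  IN={a:1; rest ⊤}  OUT={a:-3, f:-2; rest ⊤}
  B6:  IN={a:-3, f:-2; rest ⊤}  OUT={a:-3, f:0; rest ⊤}
  B7:  IN={a:-3, f:0; rest ⊤}  OUT={a:-3, b:0, f:-3; rest ⊤}

Merge at B3: IN[B3] = OUT[B2] = {a: ⊤, b: ⊤, c: ⊤, d: ⊤, e: ⊤, f: ⊤}
Applying B3's transfer function to that IN value gives OUT[B3] (row B3 above).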